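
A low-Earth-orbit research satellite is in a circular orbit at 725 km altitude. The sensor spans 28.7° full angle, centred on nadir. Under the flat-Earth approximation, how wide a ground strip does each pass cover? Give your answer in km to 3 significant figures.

371 km

Half-angle = 28.7°/2 = 14.35°.
Swath width ≈ 2h·tan(θ/2) = 2 × 725 × tan(14.35°) = 370.9 km.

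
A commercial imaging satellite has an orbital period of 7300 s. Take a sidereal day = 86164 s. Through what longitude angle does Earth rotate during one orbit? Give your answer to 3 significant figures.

During one orbit Earth rotates (7300.0 / 86164) × 360° = 30.50°.

30.5°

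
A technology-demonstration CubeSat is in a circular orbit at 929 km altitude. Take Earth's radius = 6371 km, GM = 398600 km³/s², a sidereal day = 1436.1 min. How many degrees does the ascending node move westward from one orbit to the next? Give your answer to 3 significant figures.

Semi-major axis a = 6371 + 929 = 7300 km. Period T = 2π√(a³/μ) = 2π√(7300³/398600) = 6207.2 s = 103.45 min.
During one orbit Earth rotates (6207.2 / 86166) × 360° = 25.93°.

25.9°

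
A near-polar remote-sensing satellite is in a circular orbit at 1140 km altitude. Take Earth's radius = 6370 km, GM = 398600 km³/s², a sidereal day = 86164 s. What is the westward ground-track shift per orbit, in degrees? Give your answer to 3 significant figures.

Semi-major axis a = 6370 + 1140 = 7510 km. Period T = 2π√(a³/μ) = 2π√(7510³/398600) = 6477.0 s = 107.95 min.
During one orbit Earth rotates (6477.0 / 86164) × 360° = 27.06°.

27.1°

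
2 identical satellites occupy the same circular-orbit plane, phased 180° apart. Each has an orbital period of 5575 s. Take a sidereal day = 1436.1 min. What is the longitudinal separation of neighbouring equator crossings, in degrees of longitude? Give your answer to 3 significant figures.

11.6°

Single-satellite node shift = (5575.0/86166) × 360° = 23.29°.
With 2 satellites evenly phased, successive equator crossings are 23.29/2 = 11.646° apart.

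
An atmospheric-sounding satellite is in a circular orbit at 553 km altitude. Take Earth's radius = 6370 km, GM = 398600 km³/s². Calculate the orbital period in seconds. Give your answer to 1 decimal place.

5732.6 seconds

Semi-major axis a = 6370 + 553 = 6923 km. Period T = 2π√(a³/μ) = 2π√(6923³/398600) = 5732.6 s = 95.54 min.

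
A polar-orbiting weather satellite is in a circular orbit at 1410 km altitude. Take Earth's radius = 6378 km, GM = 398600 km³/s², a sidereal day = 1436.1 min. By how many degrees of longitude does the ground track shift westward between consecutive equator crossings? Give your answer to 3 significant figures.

Semi-major axis a = 6378 + 1410 = 7788 km. Period T = 2π√(a³/μ) = 2π√(7788³/398600) = 6839.9 s = 114.00 min.
During one orbit Earth rotates (6839.9 / 86166) × 360° = 28.58°.

28.6°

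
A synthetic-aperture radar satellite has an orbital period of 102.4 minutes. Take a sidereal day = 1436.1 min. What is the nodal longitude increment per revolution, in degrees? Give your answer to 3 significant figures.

T = 102.4 min = 6144.0 s.
During one orbit Earth rotates (6144.0 / 86166) × 360° = 25.67°.

25.7°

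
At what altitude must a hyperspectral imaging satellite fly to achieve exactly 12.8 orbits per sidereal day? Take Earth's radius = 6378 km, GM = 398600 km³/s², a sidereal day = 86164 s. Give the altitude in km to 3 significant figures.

1330 km

Required period T = 86164 / 12.8 = 6731.6 s.
From T = 2π√(a³/μ): a = (μ T²/4π²)^(1/3) = (398600 × 6731.6² / 4π²)^(1/3) = 7706 km.
Altitude h = a − R = 7706 − 6378 = 1328 km.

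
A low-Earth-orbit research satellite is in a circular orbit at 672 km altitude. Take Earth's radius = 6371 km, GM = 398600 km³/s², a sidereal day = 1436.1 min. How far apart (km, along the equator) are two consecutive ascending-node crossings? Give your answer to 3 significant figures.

Semi-major axis a = 6371 + 672 = 7043 km. Period T = 2π√(a³/μ) = 2π√(7043³/398600) = 5882.3 s = 98.04 min.
During one orbit Earth rotates (5882.3 / 86166) × 360° = 24.58°.
At the equator that is 24.58° × (2π·6371/360) km/° = 24.58 × 111.2 = 2733 km.

2730 km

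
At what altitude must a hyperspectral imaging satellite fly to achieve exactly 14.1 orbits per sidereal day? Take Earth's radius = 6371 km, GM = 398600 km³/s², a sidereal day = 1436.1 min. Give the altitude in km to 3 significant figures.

Required period T = 86166 / 14.1 = 6111.1 s.
From T = 2π√(a³/μ): a = (μ T²/4π²)^(1/3) = (398600 × 6111.1² / 4π²)^(1/3) = 7224 km.
Altitude h = a − R = 7224 − 6371 = 853 km.

853 km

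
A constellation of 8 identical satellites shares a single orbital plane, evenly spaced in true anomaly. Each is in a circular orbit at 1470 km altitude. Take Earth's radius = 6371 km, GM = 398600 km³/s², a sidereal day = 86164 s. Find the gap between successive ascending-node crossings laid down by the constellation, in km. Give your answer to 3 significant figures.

Semi-major axis a = 6371 + 1470 = 7841 km. Period T = 2π√(a³/μ) = 2π√(7841³/398600) = 6909.8 s = 115.16 min.
Single-satellite node shift = (6909.8/86164) × 360° = 28.87°.
With 8 satellites evenly phased, successive equator crossings are 28.87/8 = 3.609° apart.
That is 3.609 × 111.2 = 401 km at the equator.

401 km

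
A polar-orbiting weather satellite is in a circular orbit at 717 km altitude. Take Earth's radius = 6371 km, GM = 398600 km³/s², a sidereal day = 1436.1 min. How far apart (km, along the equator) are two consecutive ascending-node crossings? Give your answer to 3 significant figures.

Semi-major axis a = 6371 + 717 = 7088 km. Period T = 2π√(a³/μ) = 2π√(7088³/398600) = 5938.8 s = 98.98 min.
During one orbit Earth rotates (5938.8 / 86166) × 360° = 24.81°.
At the equator that is 24.81° × (2π·6371/360) km/° = 24.81 × 111.2 = 2759 km.

2760 km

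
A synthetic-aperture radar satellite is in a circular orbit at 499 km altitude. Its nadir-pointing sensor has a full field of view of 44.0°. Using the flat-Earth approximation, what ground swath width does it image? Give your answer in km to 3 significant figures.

403 km

Half-angle = 44.0°/2 = 22°.
Swath width ≈ 2h·tan(θ/2) = 2 × 499 × tan(22°) = 403.2 km.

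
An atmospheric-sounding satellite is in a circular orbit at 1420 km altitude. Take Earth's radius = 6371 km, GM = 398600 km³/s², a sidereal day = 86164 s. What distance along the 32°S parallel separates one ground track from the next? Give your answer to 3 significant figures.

2700 km

Semi-major axis a = 6371 + 1420 = 7791 km. Period T = 2π√(a³/μ) = 2π√(7791³/398600) = 6843.9 s = 114.06 min.
Node shift per orbit = (6843.9/86164) × 360° = 28.59°.
Equatorial spacing = 28.59 × 111.2 km/° = 3180 km.
At 32° latitude, spacing = 3180 × cos(32°) = 2696 km.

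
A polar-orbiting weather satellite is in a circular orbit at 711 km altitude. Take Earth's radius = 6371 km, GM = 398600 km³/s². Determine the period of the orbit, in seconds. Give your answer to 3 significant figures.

Semi-major axis a = 6371 + 711 = 7082 km. Period T = 2π√(a³/μ) = 2π√(7082³/398600) = 5931.2 s = 98.85 min.

5930 seconds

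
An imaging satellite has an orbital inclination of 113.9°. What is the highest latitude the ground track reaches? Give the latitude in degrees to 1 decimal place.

66.1°

Retrograde orbit: the ground track reaches ±(180° − i) = ±(180 − 113.9) = ±66.1°.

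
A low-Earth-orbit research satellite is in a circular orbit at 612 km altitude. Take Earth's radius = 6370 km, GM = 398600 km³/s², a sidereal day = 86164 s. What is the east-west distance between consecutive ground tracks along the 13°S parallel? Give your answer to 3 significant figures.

2630 km

Semi-major axis a = 6370 + 612 = 6982 km. Period T = 2π√(a³/μ) = 2π√(6982³/398600) = 5806.1 s = 96.77 min.
Node shift per orbit = (5806.1/86164) × 360° = 24.26°.
Equatorial spacing = 24.26 × 111.2 km/° = 2697 km.
At 13° latitude, spacing = 2697 × cos(13°) = 2628 km.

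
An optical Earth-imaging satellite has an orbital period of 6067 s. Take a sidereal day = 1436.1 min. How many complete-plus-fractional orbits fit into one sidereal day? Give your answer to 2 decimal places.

14.20

Orbits per sidereal day = 86166 / 6067.0 = 14.202.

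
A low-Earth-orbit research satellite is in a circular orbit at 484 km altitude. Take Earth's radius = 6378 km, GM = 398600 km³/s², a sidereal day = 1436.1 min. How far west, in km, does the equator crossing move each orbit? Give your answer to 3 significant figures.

Semi-major axis a = 6378 + 484 = 6862 km. Period T = 2π√(a³/μ) = 2π√(6862³/398600) = 5657.0 s = 94.28 min.
During one orbit Earth rotates (5657.0 / 86166) × 360° = 23.63°.
At the equator that is 23.63° × (2π·6378/360) km/° = 23.63 × 111.3 = 2631 km.

2630 km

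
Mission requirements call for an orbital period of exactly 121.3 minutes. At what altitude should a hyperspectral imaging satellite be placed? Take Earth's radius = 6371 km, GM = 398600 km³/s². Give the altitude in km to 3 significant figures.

1750 km

T = 121.3 min = 7278.0 s.
From T = 2π√(a³/μ): a = (μ T²/4π²)^(1/3) = (398600 × 7278.0² / 4π²)^(1/3) = 8117 km.
Altitude h = a − R = 8117 − 6371 = 1746 km.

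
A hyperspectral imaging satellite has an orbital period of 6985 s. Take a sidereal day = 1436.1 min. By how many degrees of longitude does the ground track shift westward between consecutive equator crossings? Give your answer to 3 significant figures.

29.2°

During one orbit Earth rotates (6985.0 / 86166) × 360° = 29.18°.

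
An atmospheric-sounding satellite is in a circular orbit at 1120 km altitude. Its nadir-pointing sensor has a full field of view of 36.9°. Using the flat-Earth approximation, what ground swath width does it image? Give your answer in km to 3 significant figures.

747 km

Half-angle = 36.9°/2 = 18.45°.
Swath width ≈ 2h·tan(θ/2) = 2 × 1120 × tan(18.45°) = 747.3 km.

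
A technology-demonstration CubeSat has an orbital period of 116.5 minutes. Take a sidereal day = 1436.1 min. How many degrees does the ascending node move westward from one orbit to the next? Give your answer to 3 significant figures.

29.2°

T = 116.5 min = 6990.0 s.
During one orbit Earth rotates (6990.0 / 86166) × 360° = 29.20°.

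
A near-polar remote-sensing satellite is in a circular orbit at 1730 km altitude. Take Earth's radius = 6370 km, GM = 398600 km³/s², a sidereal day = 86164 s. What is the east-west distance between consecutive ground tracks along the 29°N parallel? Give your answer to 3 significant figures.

Semi-major axis a = 6370 + 1730 = 8100 km. Period T = 2π√(a³/μ) = 2π√(8100³/398600) = 7255.0 s = 120.92 min.
Node shift per orbit = (7255.0/86164) × 360° = 30.31°.
Equatorial spacing = 30.31 × 111.2 km/° = 3370 km.
At 29° latitude, spacing = 3370 × cos(29°) = 2947 km.

2950 km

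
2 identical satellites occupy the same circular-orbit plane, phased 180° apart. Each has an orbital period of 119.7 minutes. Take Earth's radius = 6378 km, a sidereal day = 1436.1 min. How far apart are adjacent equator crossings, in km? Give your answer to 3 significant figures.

1670 km

T = 119.7 min = 7182.0 s.
Single-satellite node shift = (7182.0/86166) × 360° = 30.01°.
With 2 satellites evenly phased, successive equator crossings are 30.01/2 = 15.003° apart.
That is 15.003 × 111.3 = 1670 km at the equator.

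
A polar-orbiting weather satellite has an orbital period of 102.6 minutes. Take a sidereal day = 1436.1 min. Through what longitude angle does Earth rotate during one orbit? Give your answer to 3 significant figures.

T = 102.6 min = 6156.0 s.
During one orbit Earth rotates (6156.0 / 86166) × 360° = 25.72°.

25.7°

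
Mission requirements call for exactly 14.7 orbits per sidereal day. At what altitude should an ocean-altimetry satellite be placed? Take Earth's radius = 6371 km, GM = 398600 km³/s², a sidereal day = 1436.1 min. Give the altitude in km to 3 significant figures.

655 km

Required period T = 86166 / 14.7 = 5861.6 s.
From T = 2π√(a³/μ): a = (μ T²/4π²)^(1/3) = (398600 × 5861.6² / 4π²)^(1/3) = 7026 km.
Altitude h = a − R = 7026 − 6371 = 655 km.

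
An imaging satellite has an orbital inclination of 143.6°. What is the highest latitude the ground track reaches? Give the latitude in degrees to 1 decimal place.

36.4°

Retrograde orbit: the ground track reaches ±(180° − i) = ±(180 − 143.6) = ±36.4°.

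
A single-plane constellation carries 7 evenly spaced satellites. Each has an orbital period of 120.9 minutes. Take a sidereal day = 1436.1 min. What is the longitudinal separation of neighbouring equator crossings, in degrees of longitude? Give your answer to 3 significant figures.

T = 120.9 min = 7254.0 s.
Single-satellite node shift = (7254.0/86166) × 360° = 30.31°.
With 7 satellites evenly phased, successive equator crossings are 30.31/7 = 4.330° apart.

4.33°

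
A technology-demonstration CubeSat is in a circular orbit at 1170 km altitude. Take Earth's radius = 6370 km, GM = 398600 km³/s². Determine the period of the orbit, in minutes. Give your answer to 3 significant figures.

109 min

Semi-major axis a = 6370 + 1170 = 7540 km. Period T = 2π√(a³/μ) = 2π√(7540³/398600) = 6515.8 s = 108.60 min.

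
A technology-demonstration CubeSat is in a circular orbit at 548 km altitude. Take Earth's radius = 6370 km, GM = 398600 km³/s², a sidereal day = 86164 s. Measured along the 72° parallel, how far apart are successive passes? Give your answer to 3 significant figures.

Semi-major axis a = 6370 + 548 = 6918 km. Period T = 2π√(a³/μ) = 2π√(6918³/398600) = 5726.4 s = 95.44 min.
Node shift per orbit = (5726.4/86164) × 360° = 23.93°.
Equatorial spacing = 23.93 × 111.2 km/° = 2660 km.
At 72° latitude, spacing = 2660 × cos(72°) = 822 km.

822 km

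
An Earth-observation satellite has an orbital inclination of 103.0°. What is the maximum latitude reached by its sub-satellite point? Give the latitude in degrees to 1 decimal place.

77.0°

Retrograde orbit: the ground track reaches ±(180° − i) = ±(180 − 103.0) = ±77.0°.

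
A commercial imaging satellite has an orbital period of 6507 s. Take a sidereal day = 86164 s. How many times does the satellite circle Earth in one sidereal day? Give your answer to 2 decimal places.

13.24

Orbits per sidereal day = 86164 / 6507.0 = 13.242.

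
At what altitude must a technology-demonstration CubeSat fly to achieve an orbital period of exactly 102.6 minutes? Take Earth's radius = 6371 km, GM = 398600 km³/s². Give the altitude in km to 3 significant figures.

T = 102.6 min = 6156.0 s.
From T = 2π√(a³/μ): a = (μ T²/4π²)^(1/3) = (398600 × 6156.0² / 4π²)^(1/3) = 7260 km.
Altitude h = a − R = 7260 − 6371 = 889 km.

889 km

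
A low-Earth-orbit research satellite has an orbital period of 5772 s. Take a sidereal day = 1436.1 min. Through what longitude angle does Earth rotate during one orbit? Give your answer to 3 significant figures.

24.1°

During one orbit Earth rotates (5772.0 / 86166) × 360° = 24.12°.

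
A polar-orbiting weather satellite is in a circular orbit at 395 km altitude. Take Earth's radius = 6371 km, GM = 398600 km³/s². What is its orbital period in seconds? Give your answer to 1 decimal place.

Semi-major axis a = 6371 + 395 = 6766 km. Period T = 2π√(a³/μ) = 2π√(6766³/398600) = 5538.7 s = 92.31 min.

5538.7 seconds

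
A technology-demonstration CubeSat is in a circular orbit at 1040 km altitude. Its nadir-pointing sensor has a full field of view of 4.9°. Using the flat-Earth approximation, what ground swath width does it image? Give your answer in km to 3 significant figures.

Half-angle = 4.9°/2 = 2.45°.
Swath width ≈ 2h·tan(θ/2) = 2 × 1040 × tan(2.45°) = 89.0 km.

89.0 km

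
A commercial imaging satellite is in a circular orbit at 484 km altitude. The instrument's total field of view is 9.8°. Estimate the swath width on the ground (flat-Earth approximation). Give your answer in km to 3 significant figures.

83.0 km

Half-angle = 9.8°/2 = 4.9°.
Swath width ≈ 2h·tan(θ/2) = 2 × 484 × tan(4.9°) = 83.0 km.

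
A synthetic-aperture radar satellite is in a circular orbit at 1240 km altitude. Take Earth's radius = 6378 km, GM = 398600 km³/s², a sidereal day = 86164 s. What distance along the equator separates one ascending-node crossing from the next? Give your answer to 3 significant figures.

Semi-major axis a = 6378 + 1240 = 7618 km. Period T = 2π√(a³/μ) = 2π√(7618³/398600) = 6617.2 s = 110.29 min.
During one orbit Earth rotates (6617.2 / 86164) × 360° = 27.65°.
At the equator that is 27.65° × (2π·6378/360) km/° = 27.65 × 111.3 = 3078 km.

3080 km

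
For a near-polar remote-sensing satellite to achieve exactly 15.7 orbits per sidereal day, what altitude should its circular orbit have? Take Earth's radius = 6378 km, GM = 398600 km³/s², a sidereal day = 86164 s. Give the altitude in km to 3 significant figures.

347 km

Required period T = 86164 / 15.7 = 5488.2 s.
From T = 2π√(a³/μ): a = (μ T²/4π²)^(1/3) = (398600 × 5488.2² / 4π²)^(1/3) = 6725 km.
Altitude h = a − R = 6725 − 6378 = 347 km.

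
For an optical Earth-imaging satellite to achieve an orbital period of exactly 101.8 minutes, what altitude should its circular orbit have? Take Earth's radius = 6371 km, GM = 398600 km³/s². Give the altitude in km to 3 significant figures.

T = 101.8 min = 6108.0 s.
From T = 2π√(a³/μ): a = (μ T²/4π²)^(1/3) = (398600 × 6108.0² / 4π²)^(1/3) = 7222 km.
Altitude h = a − R = 7222 − 6371 = 851 km.

851 km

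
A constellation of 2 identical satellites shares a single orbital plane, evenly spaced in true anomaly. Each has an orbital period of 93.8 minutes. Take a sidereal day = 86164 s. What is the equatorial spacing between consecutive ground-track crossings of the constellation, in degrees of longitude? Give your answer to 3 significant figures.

T = 93.8 min = 5628.0 s.
Single-satellite node shift = (5628.0/86164) × 360° = 23.51°.
With 2 satellites evenly phased, successive equator crossings are 23.51/2 = 11.757° apart.

11.8°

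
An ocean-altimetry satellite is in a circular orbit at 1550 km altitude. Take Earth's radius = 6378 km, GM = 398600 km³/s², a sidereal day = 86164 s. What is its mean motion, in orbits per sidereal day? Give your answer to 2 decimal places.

Semi-major axis a = 6378 + 1550 = 7928 km. Period T = 2π√(a³/μ) = 2π√(7928³/398600) = 7025.2 s = 117.09 min.
Orbits per sidereal day = 86164 / 7025.2 = 12.265.

12.27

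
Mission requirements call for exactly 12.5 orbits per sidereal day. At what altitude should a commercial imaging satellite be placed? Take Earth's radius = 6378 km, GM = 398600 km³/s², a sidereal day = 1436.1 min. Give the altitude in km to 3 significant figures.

1450 km

Required period T = 86166 / 12.5 = 6893.3 s.
From T = 2π√(a³/μ): a = (μ T²/4π²)^(1/3) = (398600 × 6893.3² / 4π²)^(1/3) = 7828 km.
Altitude h = a − R = 7828 − 6378 = 1450 km.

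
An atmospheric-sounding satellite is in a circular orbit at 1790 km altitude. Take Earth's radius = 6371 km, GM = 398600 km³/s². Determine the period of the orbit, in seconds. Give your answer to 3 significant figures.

7340 seconds

Semi-major axis a = 6371 + 1790 = 8161 km. Period T = 2π√(a³/μ) = 2π√(8161³/398600) = 7337.1 s = 122.29 min.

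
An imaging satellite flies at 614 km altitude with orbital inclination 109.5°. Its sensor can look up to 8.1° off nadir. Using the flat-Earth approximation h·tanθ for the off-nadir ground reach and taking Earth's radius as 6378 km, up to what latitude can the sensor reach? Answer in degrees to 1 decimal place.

71.3°

Retrograde orbit: the ground track reaches ±(180° − i) = ±(180 − 109.5) = ±70.5°.
Sensor half-swath on the ground ≈ 614·tan(8.1°) = 87 km = 0.79° of latitude.
Maximum observable latitude ≈ 70.5 + 0.79 = 71.3°.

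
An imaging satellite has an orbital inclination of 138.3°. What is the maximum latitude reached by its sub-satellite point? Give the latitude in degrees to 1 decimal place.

Retrograde orbit: the ground track reaches ±(180° − i) = ±(180 − 138.3) = ±41.7°.

41.7°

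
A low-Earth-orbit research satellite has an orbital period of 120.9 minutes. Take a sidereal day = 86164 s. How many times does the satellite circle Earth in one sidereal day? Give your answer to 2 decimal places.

11.88

T = 120.9 min = 7254.0 s.
Orbits per sidereal day = 86164 / 7254.0 = 11.878.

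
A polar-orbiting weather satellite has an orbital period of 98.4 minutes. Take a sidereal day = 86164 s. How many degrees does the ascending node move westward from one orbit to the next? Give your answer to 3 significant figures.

24.7°

T = 98.4 min = 5904.0 s.
During one orbit Earth rotates (5904.0 / 86164) × 360° = 24.67°.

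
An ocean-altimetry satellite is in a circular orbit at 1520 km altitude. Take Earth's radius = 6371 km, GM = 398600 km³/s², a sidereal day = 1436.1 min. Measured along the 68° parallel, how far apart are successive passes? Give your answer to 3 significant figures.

1210 km

Semi-major axis a = 6371 + 1520 = 7891 km. Period T = 2π√(a³/μ) = 2π√(7891³/398600) = 6976.0 s = 116.27 min.
Node shift per orbit = (6976.0/86166) × 360° = 29.15°.
Equatorial spacing = 29.15 × 111.2 km/° = 3241 km.
At 68° latitude, spacing = 3241 × cos(68°) = 1214 km.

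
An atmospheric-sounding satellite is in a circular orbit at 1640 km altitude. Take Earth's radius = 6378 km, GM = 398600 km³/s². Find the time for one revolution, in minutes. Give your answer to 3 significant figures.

Semi-major axis a = 6378 + 1640 = 8018 km. Period T = 2π√(a³/μ) = 2π√(8018³/398600) = 7145.1 s = 119.09 min.

119 min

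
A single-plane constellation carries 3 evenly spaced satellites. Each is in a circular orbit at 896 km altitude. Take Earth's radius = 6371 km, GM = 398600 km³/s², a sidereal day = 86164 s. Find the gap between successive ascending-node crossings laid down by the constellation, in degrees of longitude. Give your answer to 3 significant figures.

8.59°

Semi-major axis a = 6371 + 896 = 7267 km. Period T = 2π√(a³/μ) = 2π√(7267³/398600) = 6165.2 s = 102.75 min.
Single-satellite node shift = (6165.2/86164) × 360° = 25.76°.
With 3 satellites evenly phased, successive equator crossings are 25.76/3 = 8.586° apart.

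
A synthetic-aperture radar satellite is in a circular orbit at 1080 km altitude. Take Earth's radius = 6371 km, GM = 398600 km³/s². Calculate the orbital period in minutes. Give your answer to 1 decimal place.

106.7 min

Semi-major axis a = 6371 + 1080 = 7451 km. Period T = 2π√(a³/μ) = 2π√(7451³/398600) = 6400.8 s = 106.68 min.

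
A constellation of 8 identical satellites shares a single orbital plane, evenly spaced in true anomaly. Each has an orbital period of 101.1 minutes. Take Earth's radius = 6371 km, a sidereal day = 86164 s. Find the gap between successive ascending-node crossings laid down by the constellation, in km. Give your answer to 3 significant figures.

T = 101.1 min = 6066.0 s.
Single-satellite node shift = (6066.0/86164) × 360° = 25.34°.
With 8 satellites evenly phased, successive equator crossings are 25.34/8 = 3.168° apart.
That is 3.168 × 111.2 = 352 km at the equator.

352 km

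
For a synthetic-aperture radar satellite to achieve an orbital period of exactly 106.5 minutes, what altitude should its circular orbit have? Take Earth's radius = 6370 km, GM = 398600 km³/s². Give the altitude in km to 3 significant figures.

1070 km

T = 106.5 min = 6390.0 s.
From T = 2π√(a³/μ): a = (μ T²/4π²)^(1/3) = (398600 × 6390.0² / 4π²)^(1/3) = 7443 km.
Altitude h = a − R = 7443 − 6370 = 1073 km.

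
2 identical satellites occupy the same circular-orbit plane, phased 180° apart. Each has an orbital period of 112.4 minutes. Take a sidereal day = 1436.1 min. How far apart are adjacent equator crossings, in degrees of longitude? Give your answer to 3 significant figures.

T = 112.4 min = 6744.0 s.
Single-satellite node shift = (6744.0/86166) × 360° = 28.18°.
With 2 satellites evenly phased, successive equator crossings are 28.18/2 = 14.088° apart.

14.1°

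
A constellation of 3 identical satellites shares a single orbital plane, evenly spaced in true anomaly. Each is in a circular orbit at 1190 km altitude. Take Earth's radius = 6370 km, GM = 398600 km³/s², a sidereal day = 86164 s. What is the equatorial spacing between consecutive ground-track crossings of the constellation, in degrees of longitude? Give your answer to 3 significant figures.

Semi-major axis a = 6370 + 1190 = 7560 km. Period T = 2π√(a³/μ) = 2π√(7560³/398600) = 6541.7 s = 109.03 min.
Single-satellite node shift = (6541.7/86164) × 360° = 27.33°.
With 3 satellites evenly phased, successive equator crossings are 27.33/3 = 9.111° apart.

9.11°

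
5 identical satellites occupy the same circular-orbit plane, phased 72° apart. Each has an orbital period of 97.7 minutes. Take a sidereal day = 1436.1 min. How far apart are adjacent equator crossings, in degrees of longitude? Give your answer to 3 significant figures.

4.90°

T = 97.7 min = 5862.0 s.
Single-satellite node shift = (5862.0/86166) × 360° = 24.49°.
With 5 satellites evenly phased, successive equator crossings are 24.49/5 = 4.898° apart.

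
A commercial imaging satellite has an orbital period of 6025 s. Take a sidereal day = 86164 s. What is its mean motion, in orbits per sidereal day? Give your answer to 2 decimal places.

14.30

Orbits per sidereal day = 86164 / 6025.0 = 14.301.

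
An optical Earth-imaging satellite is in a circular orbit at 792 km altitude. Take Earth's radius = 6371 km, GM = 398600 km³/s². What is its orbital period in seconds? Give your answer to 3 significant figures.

6030 seconds

Semi-major axis a = 6371 + 792 = 7163 km. Period T = 2π√(a³/μ) = 2π√(7163³/398600) = 6033.3 s = 100.55 min.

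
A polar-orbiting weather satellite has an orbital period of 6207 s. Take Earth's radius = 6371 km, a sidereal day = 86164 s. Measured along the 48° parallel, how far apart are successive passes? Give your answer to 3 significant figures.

Node shift per orbit = (6207.0/86164) × 360° = 25.93°.
Equatorial spacing = 25.93 × 111.2 km/° = 2884 km.
At 48° latitude, spacing = 2884 × cos(48°) = 1930 km.

1930 km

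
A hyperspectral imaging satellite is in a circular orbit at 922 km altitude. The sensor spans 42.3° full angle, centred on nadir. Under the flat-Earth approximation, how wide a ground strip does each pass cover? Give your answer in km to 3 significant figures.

713 km

Half-angle = 42.3°/2 = 21.15°.
Swath width ≈ 2h·tan(θ/2) = 2 × 922 × tan(21.15°) = 713.4 km.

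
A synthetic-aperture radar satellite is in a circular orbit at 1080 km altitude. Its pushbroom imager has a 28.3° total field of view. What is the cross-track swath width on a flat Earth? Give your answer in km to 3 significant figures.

545 km

Half-angle = 28.3°/2 = 14.15°.
Swath width ≈ 2h·tan(θ/2) = 2 × 1080 × tan(14.15°) = 544.6 km.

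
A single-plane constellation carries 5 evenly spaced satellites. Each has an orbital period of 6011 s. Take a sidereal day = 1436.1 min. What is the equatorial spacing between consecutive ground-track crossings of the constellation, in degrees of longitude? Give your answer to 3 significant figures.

5.02°

Single-satellite node shift = (6011.0/86166) × 360° = 25.11°.
With 5 satellites evenly phased, successive equator crossings are 25.11/5 = 5.023° apart.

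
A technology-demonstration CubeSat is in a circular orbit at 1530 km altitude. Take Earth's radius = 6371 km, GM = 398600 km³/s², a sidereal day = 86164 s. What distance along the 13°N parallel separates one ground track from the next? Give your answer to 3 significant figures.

Semi-major axis a = 6371 + 1530 = 7901 km. Period T = 2π√(a³/μ) = 2π√(7901³/398600) = 6989.3 s = 116.49 min.
Node shift per orbit = (6989.3/86164) × 360° = 29.20°.
Equatorial spacing = 29.20 × 111.2 km/° = 3247 km.
At 13° latitude, spacing = 3247 × cos(13°) = 3164 km.

3160 km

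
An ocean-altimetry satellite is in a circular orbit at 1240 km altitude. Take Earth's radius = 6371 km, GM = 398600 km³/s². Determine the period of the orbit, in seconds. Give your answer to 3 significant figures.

Semi-major axis a = 6371 + 1240 = 7611 km. Period T = 2π√(a³/μ) = 2π√(7611³/398600) = 6608.1 s = 110.13 min.

6610 seconds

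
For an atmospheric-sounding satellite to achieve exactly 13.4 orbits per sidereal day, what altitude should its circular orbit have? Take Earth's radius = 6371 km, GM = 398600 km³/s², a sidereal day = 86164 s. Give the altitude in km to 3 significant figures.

1100 km

Required period T = 86164 / 13.4 = 6430.1 s.
From T = 2π√(a³/μ): a = (μ T²/4π²)^(1/3) = (398600 × 6430.1² / 4π²)^(1/3) = 7474 km.
Altitude h = a − R = 7474 − 6371 = 1103 km.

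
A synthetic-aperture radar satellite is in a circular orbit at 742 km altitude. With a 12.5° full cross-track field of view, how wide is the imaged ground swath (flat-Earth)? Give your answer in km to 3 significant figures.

Half-angle = 12.5°/2 = 6.25°.
Swath width ≈ 2h·tan(θ/2) = 2 × 742 × tan(6.25°) = 162.5 km.

163 km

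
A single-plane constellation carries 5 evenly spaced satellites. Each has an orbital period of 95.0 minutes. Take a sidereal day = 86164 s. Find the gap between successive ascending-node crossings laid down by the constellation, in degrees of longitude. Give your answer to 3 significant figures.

4.76°

T = 95.0 min = 5700.0 s.
Single-satellite node shift = (5700.0/86164) × 360° = 23.82°.
With 5 satellites evenly phased, successive equator crossings are 23.82/5 = 4.763° apart.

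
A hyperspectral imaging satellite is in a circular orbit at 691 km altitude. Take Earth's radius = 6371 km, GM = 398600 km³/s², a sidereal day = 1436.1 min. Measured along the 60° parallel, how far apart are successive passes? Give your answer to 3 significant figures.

Semi-major axis a = 6371 + 691 = 7062 km. Period T = 2π√(a³/μ) = 2π√(7062³/398600) = 5906.1 s = 98.44 min.
Node shift per orbit = (5906.1/86166) × 360° = 24.68°.
Equatorial spacing = 24.68 × 111.2 km/° = 2744 km.
At 60° latitude, spacing = 2744 × cos(60°) = 1372 km.

1370 km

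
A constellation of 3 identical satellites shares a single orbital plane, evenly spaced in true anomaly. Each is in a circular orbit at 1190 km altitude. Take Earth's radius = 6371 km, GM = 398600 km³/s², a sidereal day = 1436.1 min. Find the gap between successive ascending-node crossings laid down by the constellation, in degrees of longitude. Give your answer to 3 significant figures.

Semi-major axis a = 6371 + 1190 = 7561 km. Period T = 2π√(a³/μ) = 2π√(7561³/398600) = 6543.0 s = 109.05 min.
Single-satellite node shift = (6543.0/86166) × 360° = 27.34°.
With 3 satellites evenly phased, successive equator crossings are 27.34/3 = 9.112° apart.

9.11°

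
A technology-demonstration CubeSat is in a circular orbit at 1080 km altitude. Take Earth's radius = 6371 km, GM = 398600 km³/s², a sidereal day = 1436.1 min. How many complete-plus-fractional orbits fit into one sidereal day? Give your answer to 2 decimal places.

13.46

Semi-major axis a = 6371 + 1080 = 7451 km. Period T = 2π√(a³/μ) = 2π√(7451³/398600) = 6400.8 s = 106.68 min.
Orbits per sidereal day = 86166 / 6400.8 = 13.462.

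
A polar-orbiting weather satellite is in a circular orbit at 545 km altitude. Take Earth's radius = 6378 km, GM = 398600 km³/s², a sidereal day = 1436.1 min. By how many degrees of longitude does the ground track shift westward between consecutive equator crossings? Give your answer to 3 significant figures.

24.0°

Semi-major axis a = 6378 + 545 = 6923 km. Period T = 2π√(a³/μ) = 2π√(6923³/398600) = 5732.6 s = 95.54 min.
During one orbit Earth rotates (5732.6 / 86166) × 360° = 23.95°.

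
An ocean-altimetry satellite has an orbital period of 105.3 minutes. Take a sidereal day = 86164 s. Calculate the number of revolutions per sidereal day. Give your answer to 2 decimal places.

13.64

T = 105.3 min = 6318.0 s.
Orbits per sidereal day = 86164 / 6318.0 = 13.638.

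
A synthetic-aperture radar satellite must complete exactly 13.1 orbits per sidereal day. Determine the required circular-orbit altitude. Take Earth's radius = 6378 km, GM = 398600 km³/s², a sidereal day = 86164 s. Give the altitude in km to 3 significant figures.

1210 km

Required period T = 86164 / 13.1 = 6577.4 s.
From T = 2π√(a³/μ): a = (μ T²/4π²)^(1/3) = (398600 × 6577.4² / 4π²)^(1/3) = 7587 km.
Altitude h = a − R = 7587 − 6378 = 1209 km.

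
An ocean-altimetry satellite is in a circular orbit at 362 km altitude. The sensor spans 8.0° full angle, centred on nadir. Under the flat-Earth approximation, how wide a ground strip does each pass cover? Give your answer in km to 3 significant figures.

Half-angle = 8.0°/2 = 4°.
Swath width ≈ 2h·tan(θ/2) = 2 × 362 × tan(4°) = 50.6 km.

50.6 km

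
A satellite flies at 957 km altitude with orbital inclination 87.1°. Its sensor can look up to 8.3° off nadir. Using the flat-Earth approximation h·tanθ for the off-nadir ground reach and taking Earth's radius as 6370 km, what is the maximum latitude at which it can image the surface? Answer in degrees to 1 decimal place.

For a prograde orbit the ground track reaches latitude ±i = ±87.1°.
Sensor half-swath on the ground ≈ 957·tan(8.3°) = 140 km = 1.26° of latitude.
Maximum observable latitude ≈ 87.1 + 1.26 = 88.4°.

88.4°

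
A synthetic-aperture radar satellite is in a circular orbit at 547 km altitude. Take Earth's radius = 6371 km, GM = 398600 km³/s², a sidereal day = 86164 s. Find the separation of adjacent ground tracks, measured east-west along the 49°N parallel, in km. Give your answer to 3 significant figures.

1750 km

Semi-major axis a = 6371 + 547 = 6918 km. Period T = 2π√(a³/μ) = 2π√(6918³/398600) = 5726.4 s = 95.44 min.
Node shift per orbit = (5726.4/86164) × 360° = 23.93°.
Equatorial spacing = 23.93 × 111.2 km/° = 2660 km.
At 49° latitude, spacing = 2660 × cos(49°) = 1745 km.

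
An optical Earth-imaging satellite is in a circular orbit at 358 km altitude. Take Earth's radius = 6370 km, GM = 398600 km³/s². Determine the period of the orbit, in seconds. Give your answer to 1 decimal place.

5492.1 seconds

Semi-major axis a = 6370 + 358 = 6728 km. Period T = 2π√(a³/μ) = 2π√(6728³/398600) = 5492.1 s = 91.54 min.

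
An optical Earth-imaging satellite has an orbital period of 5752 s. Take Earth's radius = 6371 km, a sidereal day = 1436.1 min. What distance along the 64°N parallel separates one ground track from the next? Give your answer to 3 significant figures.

Node shift per orbit = (5752.0/86166) × 360° = 24.03°.
Equatorial spacing = 24.03 × 111.2 km/° = 2672 km.
At 64° latitude, spacing = 2672 × cos(64°) = 1171 km.

1170 km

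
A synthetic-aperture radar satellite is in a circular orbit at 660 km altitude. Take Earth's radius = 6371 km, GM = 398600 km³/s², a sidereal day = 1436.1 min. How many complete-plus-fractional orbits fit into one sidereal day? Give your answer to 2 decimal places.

Semi-major axis a = 6371 + 660 = 7031 km. Period T = 2π√(a³/μ) = 2π√(7031³/398600) = 5867.3 s = 97.79 min.
Orbits per sidereal day = 86166 / 5867.3 = 14.686.

14.69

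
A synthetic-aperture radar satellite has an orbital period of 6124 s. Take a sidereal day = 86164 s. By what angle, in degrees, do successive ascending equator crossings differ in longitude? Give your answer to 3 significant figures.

During one orbit Earth rotates (6124.0 / 86164) × 360° = 25.59°.

25.6°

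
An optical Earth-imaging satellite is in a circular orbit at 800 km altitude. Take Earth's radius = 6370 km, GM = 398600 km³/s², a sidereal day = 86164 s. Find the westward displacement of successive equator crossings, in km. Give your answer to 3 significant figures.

Semi-major axis a = 6370 + 800 = 7170 km. Period T = 2π√(a³/μ) = 2π√(7170³/398600) = 6042.1 s = 100.70 min.
During one orbit Earth rotates (6042.1 / 86164) × 360° = 25.24°.
At the equator that is 25.24° × (2π·6370/360) km/° = 25.24 × 111.2 = 2807 km.

2810 km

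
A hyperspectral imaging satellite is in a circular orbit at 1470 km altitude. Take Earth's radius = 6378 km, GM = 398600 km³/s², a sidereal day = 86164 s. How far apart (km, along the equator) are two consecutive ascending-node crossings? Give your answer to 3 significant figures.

3220 km

Semi-major axis a = 6378 + 1470 = 7848 km. Period T = 2π√(a³/μ) = 2π√(7848³/398600) = 6919.1 s = 115.32 min.
During one orbit Earth rotates (6919.1 / 86164) × 360° = 28.91°.
At the equator that is 28.91° × (2π·6378/360) km/° = 28.91 × 111.3 = 3218 km.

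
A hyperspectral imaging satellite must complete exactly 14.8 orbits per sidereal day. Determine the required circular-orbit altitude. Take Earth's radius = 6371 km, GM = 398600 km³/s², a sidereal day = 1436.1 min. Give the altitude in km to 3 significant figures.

624 km

Required period T = 86166 / 14.8 = 5822.0 s.
From T = 2π√(a³/μ): a = (μ T²/4π²)^(1/3) = (398600 × 5822.0² / 4π²)^(1/3) = 6995 km.
Altitude h = a − R = 6995 − 6371 = 624 km.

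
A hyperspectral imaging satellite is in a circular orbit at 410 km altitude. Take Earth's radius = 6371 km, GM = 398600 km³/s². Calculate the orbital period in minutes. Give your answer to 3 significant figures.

92.6 min

Semi-major axis a = 6371 + 410 = 6781 km. Period T = 2π√(a³/μ) = 2π√(6781³/398600) = 5557.1 s = 92.62 min.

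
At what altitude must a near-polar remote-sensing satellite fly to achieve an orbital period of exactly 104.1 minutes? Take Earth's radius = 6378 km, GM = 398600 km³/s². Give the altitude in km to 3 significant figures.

T = 104.1 min = 6246.0 s.
From T = 2π√(a³/μ): a = (μ T²/4π²)^(1/3) = (398600 × 6246.0² / 4π²)^(1/3) = 7330 km.
Altitude h = a − R = 7330 − 6378 = 952 km.

952 km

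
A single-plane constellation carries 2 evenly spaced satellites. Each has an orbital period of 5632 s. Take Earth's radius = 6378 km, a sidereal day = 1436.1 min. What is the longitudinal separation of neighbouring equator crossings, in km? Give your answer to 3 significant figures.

Single-satellite node shift = (5632.0/86166) × 360° = 23.53°.
With 2 satellites evenly phased, successive equator crossings are 23.53/2 = 11.765° apart.
That is 11.765 × 111.3 = 1310 km at the equator.

1310 km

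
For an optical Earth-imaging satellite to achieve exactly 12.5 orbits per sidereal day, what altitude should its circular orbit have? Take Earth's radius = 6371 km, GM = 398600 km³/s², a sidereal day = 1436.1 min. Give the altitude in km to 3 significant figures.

1460 km

Required period T = 86166 / 12.5 = 6893.3 s.
From T = 2π√(a³/μ): a = (μ T²/4π²)^(1/3) = (398600 × 6893.3² / 4π²)^(1/3) = 7828 km.
Altitude h = a − R = 7828 − 6371 = 1457 km.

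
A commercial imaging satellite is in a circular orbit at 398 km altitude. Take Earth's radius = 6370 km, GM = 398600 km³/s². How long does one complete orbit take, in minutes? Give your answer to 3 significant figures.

Semi-major axis a = 6370 + 398 = 6768 km. Period T = 2π√(a³/μ) = 2π√(6768³/398600) = 5541.2 s = 92.35 min.

92.4 min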